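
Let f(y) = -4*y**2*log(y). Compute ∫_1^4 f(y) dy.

28 - 512*log(2)/3

Integrate by parts once (u = ln y, dv = -4*y**2 dy).
An antiderivative is F(y) = -4*y**3*(3*log(y) - 1)/9.
Then F(4) - F(1) = (256/9 - 512*log(2)/3) - (4/9) = 28 - 512*log(2)/3.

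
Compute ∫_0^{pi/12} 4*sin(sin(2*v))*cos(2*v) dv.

2 - 2*cos(1/2)

Let u = sin(2*v), so du = 2*cos(2*v) dv. When v = 0, u = 0; when v = pi/12, u = 1/2.
The integral becomes 2·∫ sin(u) du from 0 to 1/2, with antiderivative -2*cos(u).
Back in v: F(v) = -2*cos(sin(2*v)).
Then F(pi/12) - F(0) = (-2*cos(1/2)) - (-2) = 2 - 2*cos(1/2).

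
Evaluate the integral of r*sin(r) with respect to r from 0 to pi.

Integrate by parts once (u = r, dv = sin(r) dr).
An antiderivative is F(r) = -r*cos(r) + sin(r).
Then F(pi) - F(0) = (pi) - (0) = pi.

pi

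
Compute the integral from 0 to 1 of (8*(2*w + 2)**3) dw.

Let u = 2*w + 2, so du = 2 dw. When w = 0, u = 2; when w = 1, u = 4.
The integral becomes 4·∫ u**3 du from 2 to 4, with antiderivative u**4.
Back in w: F(w) = (2*w + 2)**4.
Then F(1) - F(0) = (256) - (16) = 240.

240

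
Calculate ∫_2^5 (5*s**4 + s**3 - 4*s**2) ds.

12357/4

By the power rule, an antiderivative is F(s) = s**5 + s**4/4 - 4*s**3/3.
Then F(5) - F(2) = (37375/12) - (76/3) = 12357/4.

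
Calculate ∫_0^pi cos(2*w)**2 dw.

Use the identity cos^2(2*w) = (1 + cos(4*w))/2.
An antiderivative is F(w) = w/2 + sin(4*w)/8.
Then F(pi) - F(0) = (pi/2) - (0) = pi/2.

pi/2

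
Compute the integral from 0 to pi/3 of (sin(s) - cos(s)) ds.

1/2 - sqrt(3)/2

An antiderivative is F(s) = -sin(s) - cos(s).
Then F(pi/3) - F(0) = (-sqrt(3)/2 - 1/2) - (-1) = 1/2 - sqrt(3)/2.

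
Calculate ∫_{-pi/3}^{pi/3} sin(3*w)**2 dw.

Use the identity sin^2(3*w) = (1 - cos(6*w))/2.
An antiderivative is F(w) = w/2 - sin(6*w)/12.
Then F(pi/3) - F(-pi/3) = (pi/6) - (-pi/6) = pi/3.

pi/3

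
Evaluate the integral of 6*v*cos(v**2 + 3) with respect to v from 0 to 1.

Let u = v**2 + 3, so du = 2*v dv. When v = 0, u = 3; when v = 1, u = 4.
The integral becomes 3·∫ cos(u) du from 3 to 4, with antiderivative 3*sin(u).
Back in v: F(v) = 3*sin(v**2 + 3).
Then F(1) - F(0) = (3*sin(4)) - (3*sin(3)) = 3*sin(4) - 3*sin(3).

3*sin(4) - 3*sin(3)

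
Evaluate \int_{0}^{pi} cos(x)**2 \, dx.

pi/2

Use the identity cos^2(x) = (1 + cos(2*x))/2.
An antiderivative is F(x) = x/2 + sin(2*x)/4.
Then F(pi) - F(0) = (pi/2) - (0) = pi/2.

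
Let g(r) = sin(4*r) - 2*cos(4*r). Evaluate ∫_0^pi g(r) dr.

0

An antiderivative is F(r) = -sin(4*r)/2 - cos(4*r)/4.
Then F(pi) - F(0) = (-1/4) - (-1/4) = 0.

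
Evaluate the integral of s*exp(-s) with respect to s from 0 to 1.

Integrate by parts once (u = s, dv = exp(-s) ds).
An antiderivative is F(s) = (-s - 1)*exp(-s).
Then F(1) - F(0) = (-2*exp(-1)) - (-1) = 1 - 2*exp(-1).

1 - 2*exp(-1)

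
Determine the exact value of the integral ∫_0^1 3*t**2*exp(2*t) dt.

Integrate by parts twice (u = t^2, dv = 3*exp(2*t) dt).
An antiderivative is F(t) = (6*t**2 - 6*t + 3)*exp(2*t)/4.
Then F(1) - F(0) = (3*exp(2)/4) - (3/4) = -3/4 + 3*exp(2)/4.

-3/4 + 3*exp(2)/4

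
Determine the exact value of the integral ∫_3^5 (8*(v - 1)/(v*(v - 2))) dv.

4*log(5)

Factor the denominator: v**2 - 2*v = v(v - 2).
Partial fractions: 8*(v - 1)/(v*(v - 2)) = 4/v + 4/(v - 2).
An antiderivative is F(v) = 4*log(v) + 4*log(v - 2).
Then F(5) - F(3) = (4*log(3) + 4*log(5)) - (log(81)) = 4*log(5).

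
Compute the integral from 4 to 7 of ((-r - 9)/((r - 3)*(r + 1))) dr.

-log(25)

Factor the denominator: r**2 - 2*r - 3 = (r + 1)(r - 3).
Partial fractions: (-r - 9)/((r - 3)*(r + 1)) = 2/(r + 1) - 3/(r - 3).
An antiderivative is F(r) = -3*log(r - 3) + 2*log(r + 1).
Then F(7) - F(4) = (0) - (log(25)) = -log(25).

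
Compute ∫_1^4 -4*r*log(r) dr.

Integrate by parts once (u = ln r, dv = -4*r dr).
An antiderivative is F(r) = -r**2*(2*log(r) - 1).
Then F(4) - F(1) = (16 - 64*log(2)) - (1) = 15 - 64*log(2).

15 - 64*log(2)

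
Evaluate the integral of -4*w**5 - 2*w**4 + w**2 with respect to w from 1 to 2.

-781/15

By the power rule, an antiderivative is F(w) = -2*w**6/3 - 2*w**5/5 + w**3/3.
Then F(2) - F(1) = (-264/5) - (-11/15) = -781/15.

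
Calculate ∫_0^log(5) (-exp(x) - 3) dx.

-3*log(5) - 4

An antiderivative is F(x) = -3*x - exp(x).
Then F(log(5)) - F(0) = (-5 - 3*log(5)) - (-1) = -3*log(5) - 4.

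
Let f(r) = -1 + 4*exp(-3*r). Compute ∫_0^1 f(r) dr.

(-4 + exp(3))*exp(-3)/3

An antiderivative is F(r) = -r - 4*exp(-3*r)/3.
Then F(1) - F(0) = (-1 - 4*exp(-3)/3) - (-4/3) = (-4 + exp(3))*exp(-3)/3.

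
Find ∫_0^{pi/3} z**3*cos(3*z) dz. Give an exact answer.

Integrate by parts 3 times (u = z^3, dv = cos(3*z) dz).
An antiderivative is F(z) = z**3*sin(3*z)/3 + z**2*cos(3*z)/3 - 2*z*sin(3*z)/9 - 2*cos(3*z)/27.
Then F(pi/3) - F(0) = (2/27 - pi**2/27) - (-2/27) = 4/27 - pi**2/27.

4/27 - pi**2/27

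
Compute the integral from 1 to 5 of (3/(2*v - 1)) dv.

An antiderivative is F(v) = 3*log(2*v - 1)/2.
Then F(5) - F(1) = (log(27)) - (0) = log(27).

log(27)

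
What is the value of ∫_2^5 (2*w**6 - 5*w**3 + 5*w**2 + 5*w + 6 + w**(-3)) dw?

By the power rule, an antiderivative is F(w) = 2*w**7/7 - 5*w**4/4 + 5*w**3/3 + 5*w**2/2 + 6*w - 1/(2*w**2).
Then F(5) - F(2) = (45866083/2100) - (8699/168) = 30504897/1400.

30504897/1400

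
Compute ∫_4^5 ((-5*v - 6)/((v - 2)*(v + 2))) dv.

Factor the denominator: v**2 - 4 = (v + 2)(v - 2).
Partial fractions: (-5*v - 6)/((v - 2)*(v + 2)) = -1/(v + 2) - 4/(v - 2).
An antiderivative is F(v) = -4*log(v - 2) - log(v + 2).
Then F(5) - F(4) = (-4*log(3) - log(7)) - (-log(96)) = -3*log(3) - log(7) + 5*log(2).

-3*log(3) - log(7) + 5*log(2)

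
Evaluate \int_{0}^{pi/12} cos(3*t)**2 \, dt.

Use the identity cos^2(3*t) = (1 + cos(6*t))/2.
An antiderivative is F(t) = t/2 + sin(6*t)/12.
Then F(pi/12) - F(0) = (1/12 + pi/24) - (0) = 1/12 + pi/24.

1/12 + pi/24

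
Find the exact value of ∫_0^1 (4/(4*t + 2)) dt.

log(3)

Let u = 4*t + 2, so du = 4 dt. When t = 0, u = 2; when t = 1, u = 6.
The integral becomes ∫ 1/u du from 2 to 6, with antiderivative log(u).
Back in t: F(t) = log(4*t + 2).
Then F(1) - F(0) = (log(6)) - (log(2)) = log(3).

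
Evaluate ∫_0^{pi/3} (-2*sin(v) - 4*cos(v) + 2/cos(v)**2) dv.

An antiderivative is F(v) = -4*sin(v) + 2*cos(v) + 2*tan(v).
Then F(pi/3) - F(0) = (1) - (2) = -1.

-1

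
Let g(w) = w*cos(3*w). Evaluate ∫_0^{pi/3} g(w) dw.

Integrate by parts once (u = w, dv = cos(3*w) dw).
An antiderivative is F(w) = w*sin(3*w)/3 + cos(3*w)/9.
Then F(pi/3) - F(0) = (-1/9) - (1/9) = -2/9.

-2/9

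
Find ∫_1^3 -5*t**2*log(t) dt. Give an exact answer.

130/9 - 45*log(3)

Integrate by parts once (u = ln t, dv = -5*t**2 dt).
An antiderivative is F(t) = -5*t**3*(3*log(t) - 1)/9.
Then F(3) - F(1) = (15 - 45*log(3)) - (5/9) = 130/9 - 45*log(3).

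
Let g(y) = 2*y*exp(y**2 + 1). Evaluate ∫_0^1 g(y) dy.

-exp(1) + exp(2)

Let u = y**2 + 1, so du = 2*y dy. When y = 0, u = 1; when y = 1, u = 2.
The integral becomes ∫ exp(u) du from 1 to 2, with antiderivative exp(u).
Back in y: F(y) = exp(y**2 + 1).
Then F(1) - F(0) = (exp(2)) - (exp(1)) = -exp(1) + exp(2).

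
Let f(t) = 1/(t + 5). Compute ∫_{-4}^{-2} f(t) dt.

An antiderivative is F(t) = log(t + 5).
Then F(-2) - F(-4) = (log(3)) - (0) = log(3).

log(3)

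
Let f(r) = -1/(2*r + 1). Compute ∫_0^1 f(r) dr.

An antiderivative is F(r) = -log(2*r + 1)/2.
Then F(1) - F(0) = (-log(3)/2) - (0) = -log(3)/2.

-log(3)/2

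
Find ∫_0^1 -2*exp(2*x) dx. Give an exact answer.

An antiderivative is F(x) = -exp(2*x).
Then F(1) - F(0) = (-exp(2)) - (-1) = 1 - exp(2).

1 - exp(2)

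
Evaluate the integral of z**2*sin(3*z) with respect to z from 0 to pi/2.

Integrate by parts twice (u = z^2, dv = sin(3*z) dz).
An antiderivative is F(z) = -z**2*cos(3*z)/3 + 2*z*sin(3*z)/9 + 2*cos(3*z)/27.
Then F(pi/2) - F(0) = (-pi/9) - (2/27) = -pi/9 - 2/27.

-pi/9 - 2/27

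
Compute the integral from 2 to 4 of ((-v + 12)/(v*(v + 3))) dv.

Factor the denominator: v**2 + 3*v = (v + 3)v.
Partial fractions: (-v + 12)/(v*(v + 3)) = -5/(v + 3) + 4/v.
An antiderivative is F(v) = 4*log(v) - 5*log(v + 3).
Then F(4) - F(2) = (-5*log(7) + 8*log(2)) - (-5*log(5) + 4*log(2)) = -5*log(7) + 4*log(2) + 5*log(5).

-5*log(7) + 4*log(2) + 5*log(5)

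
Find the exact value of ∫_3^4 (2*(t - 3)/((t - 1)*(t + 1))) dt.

-6*log(2) - 2*log(3) + 4*log(5)

Factor the denominator: t**2 - 1 = (t + 1)(t - 1).
Partial fractions: 2*(t - 3)/((t - 1)*(t + 1)) = 4/(t + 1) - 2/(t - 1).
An antiderivative is F(t) = -2*log(t - 1) + 4*log(t + 1).
Then F(4) - F(3) = (-2*log(3) + 4*log(5)) - (log(64)) = -6*log(2) - 2*log(3) + 4*log(5).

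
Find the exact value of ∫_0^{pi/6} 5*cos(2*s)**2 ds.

Use the identity cos^2(2*s) = (1 + cos(4*s))/2.
An antiderivative is F(s) = 5*s/2 + 5*sin(4*s)/8.
Then F(pi/6) - F(0) = (5*sqrt(3)/16 + 5*pi/12) - (0) = 5*sqrt(3)/16 + 5*pi/12.

5*sqrt(3)/16 + 5*pi/12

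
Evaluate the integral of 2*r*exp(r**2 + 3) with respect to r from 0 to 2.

-exp(3) + exp(7)

Let u = r**2 + 3, so du = 2*r dr. When r = 0, u = 3; when r = 2, u = 7.
The integral becomes ∫ exp(u) du from 3 to 7, with antiderivative exp(u).
Back in r: F(r) = exp(r**2 + 3).
Then F(2) - F(0) = (exp(7)) - (exp(3)) = -exp(3) + exp(7).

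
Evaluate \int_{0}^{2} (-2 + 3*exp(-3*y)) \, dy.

-3 - exp(-6)

An antiderivative is F(y) = -2*y - exp(-3*y).
Then F(2) - F(0) = (-4 - exp(-6)) - (-1) = -3 - exp(-6).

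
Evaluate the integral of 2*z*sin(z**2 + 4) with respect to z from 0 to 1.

cos(4) - cos(5)

Let u = z**2 + 4, so du = 2*z dz. When z = 0, u = 4; when z = 1, u = 5.
The integral becomes ∫ sin(u) du from 4 to 5, with antiderivative -cos(u).
Back in z: F(z) = -cos(z**2 + 4).
Then F(1) - F(0) = (-cos(5)) - (-cos(4)) = cos(4) - cos(5).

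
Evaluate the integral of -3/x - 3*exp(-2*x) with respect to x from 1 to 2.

An antiderivative is F(x) = -3*log(x) + 3*exp(-2*x)/2.
Then F(2) - F(1) = (-3*log(2) + 3*exp(-4)/2) - (3*exp(-2)/2) = -3*log(2) - 3*exp(-2)/2 + 3*exp(-4)/2.

-3*log(2) - 3*exp(-2)/2 + 3*exp(-4)/2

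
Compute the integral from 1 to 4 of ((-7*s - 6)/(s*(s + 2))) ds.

Factor the denominator: s**2 + 2*s = (s + 2)s.
Partial fractions: (-7*s - 6)/(s*(s + 2)) = -4/(s + 2) - 3/s.
An antiderivative is F(s) = -3*log(s) - 4*log(s + 2).
Then F(4) - F(1) = (-10*log(2) - 4*log(3)) - (-log(81)) = -10*log(2).

-10*log(2)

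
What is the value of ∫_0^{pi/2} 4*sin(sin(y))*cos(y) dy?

4 - 4*cos(1)

Let u = sin(y), so du = cos(y) dy. When y = 0, u = 0; when y = pi/2, u = 1.
The integral becomes 4·∫ sin(u) du from 0 to 1, with antiderivative -4*cos(u).
Back in y: F(y) = -4*cos(sin(y)).
Then F(pi/2) - F(0) = (-4*cos(1)) - (-4) = 4 - 4*cos(1).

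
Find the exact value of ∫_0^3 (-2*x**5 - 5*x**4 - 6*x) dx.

By the power rule, an antiderivative is F(x) = -x**6/3 - x**5 - 3*x**2.
Then F(3) - F(0) = (-513) - (0) = -513.

-513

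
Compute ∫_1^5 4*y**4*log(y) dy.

Integrate by parts once (u = ln y, dv = 4*y**4 dy).
An antiderivative is F(y) = 4*y**5*(5*log(y) - 1)/25.
Then F(5) - F(1) = (-500 + 2500*log(5)) - (-4/25) = -12496/25 + 2500*log(5).

-12496/25 + 2500*log(5)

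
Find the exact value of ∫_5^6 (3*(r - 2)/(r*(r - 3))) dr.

log(54/25)

Factor the denominator: r**2 - 3*r = r(r - 3).
Partial fractions: 3*(r - 2)/(r*(r - 3)) = 2/r + 1/(r - 3).
An antiderivative is F(r) = 2*log(r) + log(r - 3).
Then F(6) - F(5) = (2*log(2) + 3*log(3)) - (log(50)) = log(54/25).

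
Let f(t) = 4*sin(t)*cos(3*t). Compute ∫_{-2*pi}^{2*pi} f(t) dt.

Use the identity sin(t)cos(3*t) = [sin(4*t) + sin(-2*t)]/2.
An antiderivative is F(t) = cos(2*t) - cos(4*t)/2.
Then F(2*pi) - F(-2*pi) = (1/2) - (1/2) = 0.

0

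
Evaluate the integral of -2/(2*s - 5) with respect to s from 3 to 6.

An antiderivative is F(s) = -log(2*s - 5).
Then F(6) - F(3) = (-log(7)) - (0) = -log(7).

-log(7)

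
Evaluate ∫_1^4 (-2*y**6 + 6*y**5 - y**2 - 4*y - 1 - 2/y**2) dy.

By the power rule, an antiderivative is F(y) = -2*y**7/7 + y**6 - y**3/3 - 2*y**2 - y + 2/y.
Then F(4) - F(1) = (-26963/42) - (-13/21) = -8979/14.

-8979/14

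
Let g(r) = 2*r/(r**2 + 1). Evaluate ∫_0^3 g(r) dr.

log(10)

Let u = r**2 + 1, so du = 2*r dr. When r = 0, u = 1; when r = 3, u = 10.
The integral becomes ∫ 1/u du from 1 to 10, with antiderivative log(u).
Back in r: F(r) = log(r**2 + 1).
Then F(3) - F(0) = (log(10)) - (0) = log(10).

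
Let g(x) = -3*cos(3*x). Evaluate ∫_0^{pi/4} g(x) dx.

An antiderivative is F(x) = -sin(3*x).
Then F(pi/4) - F(0) = (-sqrt(2)/2) - (0) = -sqrt(2)/2.

-sqrt(2)/2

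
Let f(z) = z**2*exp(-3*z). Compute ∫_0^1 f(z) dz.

2/27 - 17*exp(-3)/27

Integrate by parts twice (u = z^2, dv = exp(-3*z) dz).
An antiderivative is F(z) = (-9*z**2 - 6*z - 2)*exp(-3*z)/27.
Then F(1) - F(0) = (-17*exp(-3)/27) - (-2/27) = 2/27 - 17*exp(-3)/27.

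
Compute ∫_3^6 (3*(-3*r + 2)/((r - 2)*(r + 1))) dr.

-5*log(7) + 2*log(2)

Factor the denominator: r**2 - r - 2 = (r + 1)(r - 2).
Partial fractions: 3*(-3*r + 2)/((r - 2)*(r + 1)) = -5/(r + 1) - 4/(r - 2).
An antiderivative is F(r) = -4*log(r - 2) - 5*log(r + 1).
Then F(6) - F(3) = (-5*log(7) - 8*log(2)) - (-10*log(2)) = -5*log(7) + 2*log(2).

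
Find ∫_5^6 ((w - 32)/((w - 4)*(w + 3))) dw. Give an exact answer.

Factor the denominator: w**2 - w - 12 = (w + 3)(w - 4).
Partial fractions: (w - 32)/((w - 4)*(w + 3)) = 5/(w + 3) - 4/(w - 4).
An antiderivative is F(w) = -4*log(w - 4) + 5*log(w + 3).
Then F(6) - F(5) = (-4*log(2) + 10*log(3)) - (15*log(2)) = -19*log(2) + 10*log(3).

-19*log(2) + 10*log(3)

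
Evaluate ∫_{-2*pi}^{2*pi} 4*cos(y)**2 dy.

8*pi

Use the identity cos^2(y) = (1 + cos(2*y))/2.
An antiderivative is F(y) = 2*y + sin(2*y).
Then F(2*pi) - F(-2*pi) = (4*pi) - (-4*pi) = 8*pi.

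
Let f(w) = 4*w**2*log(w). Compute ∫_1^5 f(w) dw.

-496/9 + 500*log(5)/3

Integrate by parts once (u = ln w, dv = 4*w**2 dw).
An antiderivative is F(w) = 4*w**3*(3*log(w) - 1)/9.
Then F(5) - F(1) = (-500/9 + 500*log(5)/3) - (-4/9) = -496/9 + 500*log(5)/3.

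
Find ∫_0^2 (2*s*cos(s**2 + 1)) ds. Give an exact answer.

sin(5) - sin(1)

Let u = s**2 + 1, so du = 2*s ds. When s = 0, u = 1; when s = 2, u = 5.
The integral becomes ∫ cos(u) du from 1 to 5, with antiderivative sin(u).
Back in s: F(s) = sin(s**2 + 1).
Then F(2) - F(0) = (sin(5)) - (sin(1)) = sin(5) - sin(1).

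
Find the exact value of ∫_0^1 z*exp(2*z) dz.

1/4 + exp(2)/4

Integrate by parts once (u = z, dv = exp(2*z) dz).
An antiderivative is F(z) = (2*z - 1)*exp(2*z)/4.
Then F(1) - F(0) = (exp(2)/4) - (-1/4) = 1/4 + exp(2)/4.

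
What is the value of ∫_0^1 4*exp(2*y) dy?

An antiderivative is F(y) = 2*exp(2*y).
Then F(1) - F(0) = (2*exp(2)) - (2) = -2 + 2*exp(2).

-2 + 2*exp(2)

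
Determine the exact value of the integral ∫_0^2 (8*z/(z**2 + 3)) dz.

Let u = z**2 + 3, so du = 2*z dz. When z = 0, u = 3; when z = 2, u = 7.
The integral becomes 4·∫ 1/u du from 3 to 7, with antiderivative 4*log(u).
Back in z: F(z) = 4*log(z**2 + 3).
Then F(2) - F(0) = (4*log(7)) - (log(81)) = -4*log(3) + 4*log(7).

-4*log(3) + 4*log(7)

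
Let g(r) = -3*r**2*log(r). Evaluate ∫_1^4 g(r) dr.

Integrate by parts once (u = ln r, dv = -3*r**2 dr).
An antiderivative is F(r) = -r**3*(3*log(r) - 1)/3.
Then F(4) - F(1) = (64/3 - 128*log(2)) - (1/3) = 21 - 128*log(2).

21 - 128*log(2)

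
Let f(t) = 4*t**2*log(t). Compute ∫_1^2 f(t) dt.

Integrate by parts once (u = ln t, dv = 4*t**2 dt).
An antiderivative is F(t) = 4*t**3*(3*log(t) - 1)/9.
Then F(2) - F(1) = (-32/9 + 32*log(2)/3) - (-4/9) = -28/9 + 32*log(2)/3.

-28/9 + 32*log(2)/3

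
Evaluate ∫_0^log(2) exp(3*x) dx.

7/3

Let u = exp(x), so du = exp(x) dx. When x = 0, u = 1; when x = log(2), u = 2.
The integral becomes ∫ u**2 du from 1 to 2, with antiderivative u**3/3.
Back in x: F(x) = exp(3*x)/3.
Then F(log(2)) - F(0) = (8/3) - (1/3) = 7/3.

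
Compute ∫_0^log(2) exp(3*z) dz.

7/3

Let u = exp(z), so du = exp(z) dz. When z = 0, u = 1; when z = log(2), u = 2.
The integral becomes ∫ u**2 du from 1 to 2, with antiderivative u**3/3.
Back in z: F(z) = exp(3*z)/3.
Then F(log(2)) - F(0) = (8/3) - (1/3) = 7/3.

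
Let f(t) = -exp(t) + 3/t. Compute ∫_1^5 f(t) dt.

An antiderivative is F(t) = -exp(t) + 3*log(t).
Then F(5) - F(1) = (-exp(5) + 3*log(5)) - (-exp(1)) = -exp(5) + exp(1) + 3*log(5).

-exp(5) + exp(1) + 3*log(5)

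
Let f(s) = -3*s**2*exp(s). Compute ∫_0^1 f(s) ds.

6 - 3*E

Integrate by parts twice (u = s^2, dv = -3*exp(s) ds).
An antiderivative is F(s) = (-3*s**2 + 6*s - 6)*exp(s).
Then F(1) - F(0) = (-3*E) - (-6) = 6 - 3*E.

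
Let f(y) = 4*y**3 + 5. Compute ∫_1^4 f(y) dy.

By the power rule, an antiderivative is F(y) = y**4 + 5*y.
Then F(4) - F(1) = (276) - (6) = 270.

270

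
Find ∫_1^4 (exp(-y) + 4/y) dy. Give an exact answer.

-exp(-4) + exp(-1) + 8*log(2)

An antiderivative is F(y) = 4*log(y) - exp(-y).
Then F(4) - F(1) = (-exp(-4) + 8*log(2)) - (-exp(-1)) = -exp(-4) + exp(-1) + 8*log(2).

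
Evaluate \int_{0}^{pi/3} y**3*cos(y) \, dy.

-sqrt(3)*pi + sqrt(3)*pi**3/54 + pi**2/6 + 3

Integrate by parts 3 times (u = y^3, dv = cos(y) dy).
An antiderivative is F(y) = y**3*sin(y) + 3*y**2*cos(y) - 6*y*sin(y) - 6*cos(y).
Then F(pi/3) - F(0) = (-sqrt(3)*pi - 3 + sqrt(3)*pi**3/54 + pi**2/6) - (-6) = -sqrt(3)*pi + sqrt(3)*pi**3/54 + pi**2/6 + 3.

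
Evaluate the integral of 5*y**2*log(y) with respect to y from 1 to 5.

-620/9 + 625*log(5)/3

Integrate by parts once (u = ln y, dv = 5*y**2 dy).
An antiderivative is F(y) = 5*y**3*(3*log(y) - 1)/9.
Then F(5) - F(1) = (-625/9 + 625*log(5)/3) - (-5/9) = -620/9 + 625*log(5)/3.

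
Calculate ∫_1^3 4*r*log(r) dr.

-8 + 18*log(3)

Integrate by parts once (u = ln r, dv = 4*r dr).
An antiderivative is F(r) = r**2*(2*log(r) - 1).
Then F(3) - F(1) = (-9 + 18*log(3)) - (-1) = -8 + 18*log(3).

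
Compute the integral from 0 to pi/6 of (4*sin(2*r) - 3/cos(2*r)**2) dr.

1 - 3*sqrt(3)/2

An antiderivative is F(r) = -2*cos(2*r) - 3*tan(2*r)/2.
Then F(pi/6) - F(0) = (-3*sqrt(3)/2 - 1) - (-2) = 1 - 3*sqrt(3)/2.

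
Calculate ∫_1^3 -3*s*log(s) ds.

6 - 27*log(3)/2

Integrate by parts once (u = ln s, dv = -3*s ds).
An antiderivative is F(s) = -3*s**2*(2*log(s) - 1)/4.
Then F(3) - F(1) = (27/4 - 27*log(3)/2) - (3/4) = 6 - 27*log(3)/2.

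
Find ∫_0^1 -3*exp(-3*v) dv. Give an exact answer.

-1 + exp(-3)

An antiderivative is F(v) = exp(-3*v).
Then F(1) - F(0) = (exp(-3)) - (1) = -1 + exp(-3).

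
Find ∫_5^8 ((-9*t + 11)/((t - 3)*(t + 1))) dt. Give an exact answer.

Factor the denominator: t**2 - 2*t - 3 = (t + 1)(t - 3).
Partial fractions: (-9*t + 11)/((t - 3)*(t + 1)) = -5/(t + 1) - 4/(t - 3).
An antiderivative is F(t) = -4*log(t - 3) - 5*log(t + 1).
Then F(8) - F(5) = (-10*log(3) - 4*log(5)) - (-9*log(2) - 5*log(3)) = -4*log(5) - 5*log(3) + 9*log(2).

-4*log(5) - 5*log(3) + 9*log(2)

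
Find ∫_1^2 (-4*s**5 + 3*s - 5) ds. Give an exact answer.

By the power rule, an antiderivative is F(s) = -2*s**6/3 + 3*s**2/2 - 5*s.
Then F(2) - F(1) = (-140/3) - (-25/6) = -85/2.

-85/2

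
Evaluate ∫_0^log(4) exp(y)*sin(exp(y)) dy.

cos(1) - cos(4)

Let u = exp(y), so du = exp(y) dy. When y = 0, u = 1; when y = log(4), u = 4.
The integral becomes ∫ sin(u) du from 1 to 4, with antiderivative -cos(u).
Back in y: F(y) = -cos(exp(y)).
Then F(log(4)) - F(0) = (-cos(4)) - (-cos(1)) = cos(1) - cos(4).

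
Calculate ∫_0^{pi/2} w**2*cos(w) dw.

Integrate by parts twice (u = w^2, dv = cos(w) dw).
An antiderivative is F(w) = w**2*sin(w) + 2*w*cos(w) - 2*sin(w).
Then F(pi/2) - F(0) = (-2 + pi**2/4) - (0) = -2 + pi**2/4.

-2 + pi**2/4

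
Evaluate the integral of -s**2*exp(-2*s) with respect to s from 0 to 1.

Integrate by parts twice (u = s^2, dv = -exp(-2*s) ds).
An antiderivative is F(s) = (2*s**2 + 2*s + 1)*exp(-2*s)/4.
Then F(1) - F(0) = (5*exp(-2)/4) - (1/4) = (5 - exp(2))*exp(-2)/4.

(5 - exp(2))*exp(-2)/4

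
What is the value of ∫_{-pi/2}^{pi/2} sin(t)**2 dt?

Use the identity sin^2(t) = (1 - cos(2*t))/2.
An antiderivative is F(t) = t/2 - sin(2*t)/4.
Then F(pi/2) - F(-pi/2) = (pi/4) - (-pi/4) = pi/2.

pi/2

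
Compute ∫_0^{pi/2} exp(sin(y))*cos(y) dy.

-1 + E

Let u = sin(y), so du = cos(y) dy. When y = 0, u = 0; when y = pi/2, u = 1.
The integral becomes ∫ exp(u) du from 0 to 1, with antiderivative exp(u).
Back in y: F(y) = exp(sin(y)).
Then F(pi/2) - F(0) = (E) - (1) = -1 + E.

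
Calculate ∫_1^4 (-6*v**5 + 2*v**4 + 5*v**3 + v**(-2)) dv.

-33663/10

By the power rule, an antiderivative is F(v) = -v**6 + 2*v**5/5 + 5*v**4/4 - 1/v.
Then F(4) - F(1) = (-67333/20) - (-7/20) = -33663/10.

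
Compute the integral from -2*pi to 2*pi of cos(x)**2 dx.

2*pi

Use the identity cos^2(x) = (1 + cos(2*x))/2.
An antiderivative is F(x) = x/2 + sin(2*x)/4.
Then F(2*pi) - F(-2*pi) = (pi) - (-pi) = 2*pi.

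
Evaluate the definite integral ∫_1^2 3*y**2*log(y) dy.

Integrate by parts once (u = ln y, dv = 3*y**2 dy).
An antiderivative is F(y) = y**3*(3*log(y) - 1)/3.
Then F(2) - F(1) = (-8/3 + 8*log(2)) - (-1/3) = -7/3 + 8*log(2).

-7/3 + 8*log(2)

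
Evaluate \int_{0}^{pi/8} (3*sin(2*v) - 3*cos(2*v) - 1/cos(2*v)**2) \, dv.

An antiderivative is F(v) = -3*sin(2*v)/2 - 3*cos(2*v)/2 - tan(2*v)/2.
Then F(pi/8) - F(0) = (-3*sqrt(2)/2 - 1/2) - (-3/2) = 1 - 3*sqrt(2)/2.

1 - 3*sqrt(2)/2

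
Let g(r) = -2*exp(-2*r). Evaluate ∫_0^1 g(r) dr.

-1 + exp(-2)

An antiderivative is F(r) = exp(-2*r).
Then F(1) - F(0) = (exp(-2)) - (1) = -1 + exp(-2).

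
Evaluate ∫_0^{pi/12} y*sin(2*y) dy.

-sqrt(3)*pi/48 + 1/8

Integrate by parts once (u = y, dv = sin(2*y) dy).
An antiderivative is F(y) = -y*cos(2*y)/2 + sin(2*y)/4.
Then F(pi/12) - F(0) = (-sqrt(3)*pi/48 + 1/8) - (0) = -sqrt(3)*pi/48 + 1/8.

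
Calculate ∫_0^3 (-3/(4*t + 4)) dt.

An antiderivative is F(t) = -3*log(4*t + 4)/4.
Then F(3) - F(0) = (-log(8)) - (-3*log(2)/2) = -3*log(2)/2.

-3*log(2)/2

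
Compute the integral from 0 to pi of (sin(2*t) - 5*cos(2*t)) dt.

An antiderivative is F(t) = -5*sin(2*t)/2 - cos(2*t)/2.
Then F(pi) - F(0) = (-1/2) - (-1/2) = 0.

0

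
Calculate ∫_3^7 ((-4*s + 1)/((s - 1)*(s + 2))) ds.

Factor the denominator: s**2 + s - 2 = (s + 2)(s - 1).
Partial fractions: (-4*s + 1)/((s - 1)*(s + 2)) = -3/(s + 2) - 1/(s - 1).
An antiderivative is F(s) = -log(s - 1) - 3*log(s + 2).
Then F(7) - F(3) = (-7*log(3) - log(2)) - (-3*log(5) - log(2)) = -7*log(3) + 3*log(5).

-7*log(3) + 3*log(5)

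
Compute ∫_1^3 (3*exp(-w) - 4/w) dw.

-4*log(3) - 3*exp(-3) + 3*exp(-1)

An antiderivative is F(w) = -4*log(w) - 3*exp(-w).
Then F(3) - F(1) = (-4*log(3) - 3*exp(-3)) - (-3*exp(-1)) = -4*log(3) - 3*exp(-3) + 3*exp(-1).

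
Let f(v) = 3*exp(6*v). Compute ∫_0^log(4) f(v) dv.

4095/2

Let u = exp(v), so du = exp(v) dv. When v = 0, u = 1; when v = log(4), u = 4.
The integral becomes 3·∫ u**5 du from 1 to 4, with antiderivative u**6/2.
Back in v: F(v) = exp(6*v)/2.
Then F(log(4)) - F(0) = (2048) - (1/2) = 4095/2.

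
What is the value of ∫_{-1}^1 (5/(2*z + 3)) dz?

5*log(5)/2

An antiderivative is F(z) = 5*log(2*z + 3)/2.
Then F(1) - F(-1) = (5*log(5)/2) - (0) = 5*log(5)/2.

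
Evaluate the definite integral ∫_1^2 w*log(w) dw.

Integrate by parts once (u = ln w, dv = w dw).
An antiderivative is F(w) = w**2*(2*log(w) - 1)/4.
Then F(2) - F(1) = (-1 + log(4)) - (-1/4) = -3/4 + log(4).

-3/4 + log(4)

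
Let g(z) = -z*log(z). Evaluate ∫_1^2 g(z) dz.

Integrate by parts once (u = ln z, dv = -z dz).
An antiderivative is F(z) = -z**2*(2*log(z) - 1)/4.
Then F(2) - F(1) = (1 - log(4)) - (1/4) = 3/4 - log(4).

3/4 - log(4)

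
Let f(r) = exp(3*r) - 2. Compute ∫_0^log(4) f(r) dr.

An antiderivative is F(r) = exp(3*r)/3 - 2*r.
Then F(log(4)) - F(0) = (64/3 - log(16)) - (1/3) = 21 - log(16).

21 - log(16)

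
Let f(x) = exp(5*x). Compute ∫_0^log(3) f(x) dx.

242/5

Let u = exp(x), so du = exp(x) dx. When x = 0, u = 1; when x = log(3), u = 3.
The integral becomes ∫ u**4 du from 1 to 3, with antiderivative u**5/5.
Back in x: F(x) = exp(5*x)/5.
Then F(log(3)) - F(0) = (243/5) - (1/5) = 242/5.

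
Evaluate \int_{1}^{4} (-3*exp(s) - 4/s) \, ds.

An antiderivative is F(s) = -3*exp(s) - 4*log(s).
Then F(4) - F(1) = (-3*exp(4) - 8*log(2)) - (-3*exp(1)) = -3*exp(4) - 8*log(2) + 3*exp(1).

-3*exp(4) - 8*log(2) + 3*exp(1)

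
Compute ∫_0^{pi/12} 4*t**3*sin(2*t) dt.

-3/4 - sqrt(3)*pi**3/1728 + pi**2/96 + sqrt(3)*pi/8

Integrate by parts 3 times (u = t^3, dv = 4*sin(2*t) dt).
An antiderivative is F(t) = -2*t**3*cos(2*t) + 3*t**2*sin(2*t) + 3*t*cos(2*t) - 3*sin(2*t)/2.
Then F(pi/12) - F(0) = (-3/4 - sqrt(3)*pi**3/1728 + pi**2/96 + sqrt(3)*pi/8) - (0) = -3/4 - sqrt(3)*pi**3/1728 + pi**2/96 + sqrt(3)*pi/8.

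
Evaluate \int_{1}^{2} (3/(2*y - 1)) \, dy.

3*log(3)/2

An antiderivative is F(y) = 3*log(2*y - 1)/2.
Then F(2) - F(1) = (3*log(3)/2) - (0) = 3*log(3)/2.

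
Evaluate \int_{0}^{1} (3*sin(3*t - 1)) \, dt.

-cos(2) + cos(1)

Let u = 3*t - 1, so du = 3 dt. When t = 0, u = -1; when t = 1, u = 2.
The integral becomes ∫ sin(u) du from -1 to 2, with antiderivative -cos(u).
Back in t: F(t) = -cos(3*t - 1).
Then F(1) - F(0) = (-cos(2)) - (-cos(1)) = -cos(2) + cos(1).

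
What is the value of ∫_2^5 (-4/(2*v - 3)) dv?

An antiderivative is F(v) = -2*log(2*v - 3).
Then F(5) - F(2) = (-log(49)) - (0) = -log(49).

-log(49)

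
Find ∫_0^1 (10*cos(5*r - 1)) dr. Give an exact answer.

2*sin(4) + 2*sin(1)

Let u = 5*r - 1, so du = 5 dr. When r = 0, u = -1; when r = 1, u = 4.
The integral becomes 2·∫ cos(u) du from -1 to 4, with antiderivative 2*sin(u).
Back in r: F(r) = 2*sin(5*r - 1).
Then F(1) - F(0) = (2*sin(4)) - (-2*sin(1)) = 2*sin(4) + 2*sin(1).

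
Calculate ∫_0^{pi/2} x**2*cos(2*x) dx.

-pi/4

Integrate by parts twice (u = x^2, dv = cos(2*x) dx).
An antiderivative is F(x) = x**2*sin(2*x)/2 + x*cos(2*x)/2 - sin(2*x)/4.
Then F(pi/2) - F(0) = (-pi/4) - (0) = -pi/4.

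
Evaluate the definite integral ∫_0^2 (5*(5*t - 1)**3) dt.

Let u = 5*t - 1, so du = 5 dt. When t = 0, u = -1; when t = 2, u = 9.
The integral becomes ∫ u**3 du from -1 to 9, with antiderivative u**4/4.
Back in t: F(t) = (5*t - 1)**4/4.
Then F(2) - F(0) = (6561/4) - (1/4) = 1640.

1640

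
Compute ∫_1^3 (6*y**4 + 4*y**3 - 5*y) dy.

By the power rule, an antiderivative is F(y) = 6*y**5/5 + y**4 - 5*y**2/2.
Then F(3) - F(1) = (3501/10) - (-3/10) = 1752/5.

1752/5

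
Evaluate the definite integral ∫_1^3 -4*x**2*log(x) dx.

104/9 - 36*log(3)

Integrate by parts once (u = ln x, dv = -4*x**2 dx).
An antiderivative is F(x) = -4*x**3*(3*log(x) - 1)/9.
Then F(3) - F(1) = (12 - 36*log(3)) - (4/9) = 104/9 - 36*log(3).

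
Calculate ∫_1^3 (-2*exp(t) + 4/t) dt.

-2*exp(3) + 4*log(3) + 2*exp(1)

An antiderivative is F(t) = -2*exp(t) + 4*log(t).
Then F(3) - F(1) = (-2*exp(3) + log(81)) - (-2*exp(1)) = -2*exp(3) + 4*log(3) + 2*exp(1).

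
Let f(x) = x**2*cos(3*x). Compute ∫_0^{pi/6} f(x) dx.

Integrate by parts twice (u = x^2, dv = cos(3*x) dx).
An antiderivative is F(x) = x**2*sin(3*x)/3 + 2*x*cos(3*x)/9 - 2*sin(3*x)/27.
Then F(pi/6) - F(0) = (-2/27 + pi**2/108) - (0) = -2/27 + pi**2/108.

-2/27 + pi**2/108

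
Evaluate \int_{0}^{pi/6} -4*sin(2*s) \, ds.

-1

An antiderivative is F(s) = 2*cos(2*s).
Then F(pi/6) - F(0) = (1) - (2) = -1.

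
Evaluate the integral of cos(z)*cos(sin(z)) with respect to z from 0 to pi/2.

Let u = sin(z), so du = cos(z) dz. When z = 0, u = 0; when z = pi/2, u = 1.
The integral becomes ∫ cos(u) du from 0 to 1, with antiderivative sin(u).
Back in z: F(z) = sin(sin(z)).
Then F(pi/2) - F(0) = (sin(1)) - (0) = sin(1).

sin(1)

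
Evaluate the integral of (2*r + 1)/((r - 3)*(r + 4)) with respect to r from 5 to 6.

Factor the denominator: r**2 + r - 12 = (r + 4)(r - 3).
Partial fractions: (2*r + 1)/((r - 3)*(r + 4)) = 1/(r + 4) + 1/(r - 3).
An antiderivative is F(r) = log(r - 3) + log(r + 4).
Then F(6) - F(5) = (log(30)) - (log(18)) = log(5/3).

log(5/3)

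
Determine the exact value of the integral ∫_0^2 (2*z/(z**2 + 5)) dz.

Let u = z**2 + 5, so du = 2*z dz. When z = 0, u = 5; when z = 2, u = 9.
The integral becomes ∫ 1/u du from 5 to 9, with antiderivative log(u).
Back in z: F(z) = log(z**2 + 5).
Then F(2) - F(0) = (log(9)) - (log(5)) = log(9/5).

log(9/5)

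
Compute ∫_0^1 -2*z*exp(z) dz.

-2

Integrate by parts once (u = z, dv = -2*exp(z) dz).
An antiderivative is F(z) = (-2*z + 2)*exp(z).
Then F(1) - F(0) = (0) - (2) = -2.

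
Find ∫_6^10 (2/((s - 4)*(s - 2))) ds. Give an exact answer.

log(3/2)

Factor the denominator: s**2 - 6*s + 8 = (s - 2)(s - 4).
Partial fractions: 2/((s - 4)*(s - 2)) = -1/(s - 2) + 1/(s - 4).
An antiderivative is F(s) = log(s - 4) - log(s - 2).
Then F(10) - F(6) = (log(3/4)) - (-log(2)) = log(3/2).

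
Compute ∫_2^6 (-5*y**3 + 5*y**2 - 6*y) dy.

By the power rule, an antiderivative is F(y) = -5*y**4/4 + 5*y**3/3 - 3*y**2.
Then F(6) - F(2) = (-1368) - (-56/3) = -4048/3.

-4048/3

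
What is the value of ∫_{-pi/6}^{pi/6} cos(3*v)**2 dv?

Use the identity cos^2(3*v) = (1 + cos(6*v))/2.
An antiderivative is F(v) = v/2 + sin(6*v)/12.
Then F(pi/6) - F(-pi/6) = (pi/12) - (-pi/12) = pi/6.

pi/6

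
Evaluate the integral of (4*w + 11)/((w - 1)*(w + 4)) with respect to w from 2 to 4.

Factor the denominator: w**2 + 3*w - 4 = (w + 4)(w - 1).
Partial fractions: (4*w + 11)/((w - 1)*(w + 4)) = 1/(w + 4) + 3/(w - 1).
An antiderivative is F(w) = 3*log(w - 1) + log(w + 4).
Then F(4) - F(2) = (3*log(2) + 3*log(3)) - (log(6)) = log(36).

log(36)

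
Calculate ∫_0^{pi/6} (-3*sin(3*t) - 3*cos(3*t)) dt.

-2

An antiderivative is F(t) = -sin(3*t) + cos(3*t).
Then F(pi/6) - F(0) = (-1) - (1) = -2.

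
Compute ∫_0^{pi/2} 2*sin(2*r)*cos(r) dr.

4/3

Use the identity sin(2*r)cos(r) = [sin(3*r) + sin(r)]/2.
An antiderivative is F(r) = -cos(r) - cos(3*r)/3.
Then F(pi/2) - F(0) = (0) - (-4/3) = 4/3.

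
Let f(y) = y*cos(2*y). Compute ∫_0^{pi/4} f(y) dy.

-1/4 + pi/8

Integrate by parts once (u = y, dv = cos(2*y) dy).
An antiderivative is F(y) = y*sin(2*y)/2 + cos(2*y)/4.
Then F(pi/4) - F(0) = (pi/8) - (1/4) = -1/4 + pi/8.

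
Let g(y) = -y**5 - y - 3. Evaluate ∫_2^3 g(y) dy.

By the power rule, an antiderivative is F(y) = -y**6/6 - y**2/2 - 3*y.
Then F(3) - F(2) = (-135) - (-56/3) = -349/3.

-349/3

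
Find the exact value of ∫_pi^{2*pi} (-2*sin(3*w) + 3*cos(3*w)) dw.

4/3

An antiderivative is F(w) = sin(3*w) + 2*cos(3*w)/3.
Then F(2*pi) - F(pi) = (2/3) - (-2/3) = 4/3.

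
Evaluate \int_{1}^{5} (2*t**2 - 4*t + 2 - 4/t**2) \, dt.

592/15

By the power rule, an antiderivative is F(t) = 2*t**3/3 - 2*t**2 + 2*t + 4/t.
Then F(5) - F(1) = (662/15) - (14/3) = 592/15.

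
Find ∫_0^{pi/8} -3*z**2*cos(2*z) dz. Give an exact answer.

Integrate by parts twice (u = z^2, dv = -3*cos(2*z) dz).
An antiderivative is F(z) = -3*z**2*sin(2*z)/2 - 3*z*cos(2*z)/2 + 3*sin(2*z)/4.
Then F(pi/8) - F(0) = (3*sqrt(2)*(-8*pi - pi**2 + 32)/256) - (0) = 3*sqrt(2)*(-8*pi - pi**2 + 32)/256.

3*sqrt(2)*(-8*pi - pi**2 + 32)/256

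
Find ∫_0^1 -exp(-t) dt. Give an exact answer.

-1 + exp(-1)

An antiderivative is F(t) = exp(-t).
Then F(1) - F(0) = (exp(-1)) - (1) = -1 + exp(-1).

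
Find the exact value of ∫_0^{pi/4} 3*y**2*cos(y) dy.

Integrate by parts twice (u = y^2, dv = 3*cos(y) dy).
An antiderivative is F(y) = 3*y**2*sin(y) + 6*y*cos(y) - 6*sin(y).
Then F(pi/4) - F(0) = (3*sqrt(2)*(-32 + pi**2 + 8*pi)/32) - (0) = 3*sqrt(2)*(-32 + pi**2 + 8*pi)/32.

3*sqrt(2)*(-32 + pi**2 + 8*pi)/32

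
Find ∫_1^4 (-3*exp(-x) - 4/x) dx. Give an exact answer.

-8*log(2) - 3*exp(-1) + 3*exp(-4)

An antiderivative is F(x) = -4*log(x) + 3*exp(-x).
Then F(4) - F(1) = (-8*log(2) + 3*exp(-4)) - (3*exp(-1)) = -8*log(2) - 3*exp(-1) + 3*exp(-4).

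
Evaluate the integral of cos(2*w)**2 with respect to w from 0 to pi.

pi/2

Use the identity cos^2(2*w) = (1 + cos(4*w))/2.
An antiderivative is F(w) = w/2 + sin(4*w)/8.
Then F(pi) - F(0) = (pi/2) - (0) = pi/2.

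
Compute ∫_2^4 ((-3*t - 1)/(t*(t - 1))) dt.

log(2/81)

Factor the denominator: t**2 - t = t(t - 1).
Partial fractions: (-3*t - 1)/(t*(t - 1)) = 1/t - 4/(t - 1).
An antiderivative is F(t) = log(t) - 4*log(t - 1).
Then F(4) - F(2) = (log(4/81)) - (log(2)) = log(2/81).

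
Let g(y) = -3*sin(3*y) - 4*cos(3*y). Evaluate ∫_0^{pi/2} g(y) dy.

1/3

An antiderivative is F(y) = -4*sin(3*y)/3 + cos(3*y).
Then F(pi/2) - F(0) = (4/3) - (1) = 1/3.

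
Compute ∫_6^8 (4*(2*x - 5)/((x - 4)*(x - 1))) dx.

-4*log(5) + 4*log(2) + 4*log(7)

Factor the denominator: x**2 - 5*x + 4 = (x - 1)(x - 4).
Partial fractions: 4*(2*x - 5)/((x - 4)*(x - 1)) = 4/(x - 1) + 4/(x - 4).
An antiderivative is F(x) = 4*log(x - 4) + 4*log(x - 1).
Then F(8) - F(6) = (8*log(2) + 4*log(7)) - (4*log(2) + 4*log(5)) = -4*log(5) + 4*log(2) + 4*log(7).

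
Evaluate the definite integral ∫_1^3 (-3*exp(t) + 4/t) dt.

An antiderivative is F(t) = -3*exp(t) + 4*log(t).
Then F(3) - F(1) = (-3*exp(3) + log(81)) - (-3*exp(1)) = -3*exp(3) + log(81) + 3*exp(1).

-3*exp(3) + log(81) + 3*exp(1)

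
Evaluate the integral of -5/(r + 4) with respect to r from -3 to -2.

-log(32)

An antiderivative is F(r) = -5*log(r + 4).
Then F(-2) - F(-3) = (-log(32)) - (0) = -log(32).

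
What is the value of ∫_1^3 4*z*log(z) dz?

-8 + 18*log(3)

Integrate by parts once (u = ln z, dv = 4*z dz).
An antiderivative is F(z) = z**2*(2*log(z) - 1).
Then F(3) - F(1) = (-9 + 18*log(3)) - (-1) = -8 + 18*log(3).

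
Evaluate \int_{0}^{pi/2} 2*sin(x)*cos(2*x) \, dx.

-2/3

Use the identity sin(x)cos(2*x) = [sin(3*x) + sin(-x)]/2.
An antiderivative is F(x) = cos(x) - cos(3*x)/3.
Then F(pi/2) - F(0) = (0) - (2/3) = -2/3.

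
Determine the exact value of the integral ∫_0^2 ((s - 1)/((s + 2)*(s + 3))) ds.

-4*log(3) - 3*log(2) + 4*log(5)

Factor the denominator: s**2 + 5*s + 6 = (s + 3)(s + 2).
Partial fractions: (s - 1)/((s + 2)*(s + 3)) = 4/(s + 3) - 3/(s + 2).
An antiderivative is F(s) = -3*log(s + 2) + 4*log(s + 3).
Then F(2) - F(0) = (-6*log(2) + 4*log(5)) - (log(81/8)) = -4*log(3) - 3*log(2) + 4*log(5).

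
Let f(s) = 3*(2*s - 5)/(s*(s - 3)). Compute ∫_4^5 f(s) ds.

-9*log(2) + 5*log(5)

Factor the denominator: s**2 - 3*s = s(s - 3).
Partial fractions: 3*(2*s - 5)/(s*(s - 3)) = 5/s + 1/(s - 3).
An antiderivative is F(s) = 5*log(s) + log(s - 3).
Then F(5) - F(4) = (log(2) + 5*log(5)) - (10*log(2)) = -9*log(2) + 5*log(5).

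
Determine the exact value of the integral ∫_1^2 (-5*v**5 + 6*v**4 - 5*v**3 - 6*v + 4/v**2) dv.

-821/20

By the power rule, an antiderivative is F(v) = -5*v**6/6 + 6*v**5/5 - 5*v**4/4 - 3*v**2 - 4/v.
Then F(2) - F(1) = (-734/15) - (-473/60) = -821/20.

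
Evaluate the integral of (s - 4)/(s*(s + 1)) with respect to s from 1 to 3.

log(32/81)

Factor the denominator: s**2 + s = (s + 1)s.
Partial fractions: (s - 4)/(s*(s + 1)) = 5/(s + 1) - 4/s.
An antiderivative is F(s) = -4*log(s) + 5*log(s + 1).
Then F(3) - F(1) = (-4*log(3) + 10*log(2)) - (log(32)) = log(32/81).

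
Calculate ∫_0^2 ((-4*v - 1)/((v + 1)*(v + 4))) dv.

log(32/81)

Factor the denominator: v**2 + 5*v + 4 = (v + 4)(v + 1).
Partial fractions: (-4*v - 1)/((v + 1)*(v + 4)) = -5/(v + 4) + 1/(v + 1).
An antiderivative is F(v) = log(v + 1) - 5*log(v + 4).
Then F(2) - F(0) = (-4*log(3) - 5*log(2)) - (-10*log(2)) = log(32/81).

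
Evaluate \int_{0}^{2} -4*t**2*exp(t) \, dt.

Integrate by parts twice (u = t^2, dv = -4*exp(t) dt).
An antiderivative is F(t) = (-4*t**2 + 8*t - 8)*exp(t).
Then F(2) - F(0) = (-8*exp(2)) - (-8) = 8 - 8*exp(2).

8 - 8*exp(2)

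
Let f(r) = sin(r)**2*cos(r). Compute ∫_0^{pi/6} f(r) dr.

Let u = sin(r), so du = cos(r) dr. When r = 0, u = 0; when r = pi/6, u = 1/2.
The integral becomes ∫ u**2 du from 0 to 1/2, with antiderivative u**3/3.
Back in r: F(r) = sin(r)**3/3.
Then F(pi/6) - F(0) = (1/24) - (0) = 1/24.

1/24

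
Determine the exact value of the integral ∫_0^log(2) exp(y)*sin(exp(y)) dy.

-cos(2) + cos(1)

Let u = exp(y), so du = exp(y) dy. When y = 0, u = 1; when y = log(2), u = 2.
The integral becomes ∫ sin(u) du from 1 to 2, with antiderivative -cos(u).
Back in y: F(y) = -cos(exp(y)).
Then F(log(2)) - F(0) = (-cos(2)) - (-cos(1)) = -cos(2) + cos(1).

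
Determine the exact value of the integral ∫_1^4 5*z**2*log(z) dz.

-35 + 640*log(2)/3

Integrate by parts once (u = ln z, dv = 5*z**2 dz).
An antiderivative is F(z) = 5*z**3*(3*log(z) - 1)/9.
Then F(4) - F(1) = (-320/9 + 640*log(2)/3) - (-5/9) = -35 + 640*log(2)/3.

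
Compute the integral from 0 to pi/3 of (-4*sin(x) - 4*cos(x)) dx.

-2*sqrt(3) - 2

An antiderivative is F(x) = -4*sin(x) + 4*cos(x).
Then F(pi/3) - F(0) = (2 - 2*sqrt(3)) - (4) = -2*sqrt(3) - 2.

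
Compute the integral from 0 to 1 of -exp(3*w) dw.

1/3 - exp(3)/3

An antiderivative is F(w) = -exp(3*w)/3.
Then F(1) - F(0) = (-exp(3)/3) - (-1/3) = 1/3 - exp(3)/3.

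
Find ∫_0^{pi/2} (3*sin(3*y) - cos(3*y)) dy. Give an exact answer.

An antiderivative is F(y) = -sin(3*y)/3 - cos(3*y).
Then F(pi/2) - F(0) = (1/3) - (-1) = 4/3.

4/3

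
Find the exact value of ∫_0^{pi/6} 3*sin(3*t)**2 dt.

Use the identity sin^2(3*t) = (1 - cos(6*t))/2.
An antiderivative is F(t) = 3*t/2 - sin(6*t)/4.
Then F(pi/6) - F(0) = (pi/4) - (0) = pi/4.

pi/4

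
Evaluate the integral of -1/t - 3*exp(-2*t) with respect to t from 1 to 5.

An antiderivative is F(t) = -log(t) + 3*exp(-2*t)/2.
Then F(5) - F(1) = (-log(5) + 3*exp(-10)/2) - (3*exp(-2)/2) = -log(5) - 3*exp(-2)/2 + 3*exp(-10)/2.

-log(5) - 3*exp(-2)/2 + 3*exp(-10)/2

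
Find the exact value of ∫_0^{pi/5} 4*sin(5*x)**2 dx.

2*pi/5

Use the identity sin^2(5*x) = (1 - cos(10*x))/2.
An antiderivative is F(x) = 2*x - sin(10*x)/5.
Then F(pi/5) - F(0) = (2*pi/5) - (0) = 2*pi/5.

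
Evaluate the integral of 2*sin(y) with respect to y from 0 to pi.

An antiderivative is F(y) = -2*cos(y).
Then F(pi) - F(0) = (2) - (-2) = 4.

4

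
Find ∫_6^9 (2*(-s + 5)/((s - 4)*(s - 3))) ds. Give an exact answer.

Factor the denominator: s**2 - 7*s + 12 = (s - 3)(s - 4).
Partial fractions: 2*(-s + 5)/((s - 4)*(s - 3)) = -4/(s - 3) + 2/(s - 4).
An antiderivative is F(s) = 2*log(s - 4) - 4*log(s - 3).
Then F(9) - F(6) = (-4*log(3) - 4*log(2) + 2*log(5)) - (log(4/81)) = log(25/64).

log(25/64)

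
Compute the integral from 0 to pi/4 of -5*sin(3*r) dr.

-5/3 - 5*sqrt(2)/6

An antiderivative is F(r) = 5*cos(3*r)/3.
Then F(pi/4) - F(0) = (-5*sqrt(2)/6) - (5/3) = -5/3 - 5*sqrt(2)/6.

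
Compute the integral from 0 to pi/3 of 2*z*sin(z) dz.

-pi/3 + sqrt(3)

Integrate by parts once (u = z, dv = 2*sin(z) dz).
An antiderivative is F(z) = -2*z*cos(z) + 2*sin(z).
Then F(pi/3) - F(0) = (-pi/3 + sqrt(3)) - (0) = -pi/3 + sqrt(3).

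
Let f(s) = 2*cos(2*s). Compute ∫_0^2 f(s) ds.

sin(4)

Let u = 2*s, so du = 2 ds. When s = 0, u = 0; when s = 2, u = 4.
The integral becomes ∫ cos(u) du from 0 to 4, with antiderivative sin(u).
Back in s: F(s) = sin(2*s).
Then F(2) - F(0) = (sin(4)) - (0) = sin(4).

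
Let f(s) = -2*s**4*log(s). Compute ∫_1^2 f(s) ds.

62/25 - 64*log(2)/5

Integrate by parts once (u = ln s, dv = -2*s**4 ds).
An antiderivative is F(s) = -2*s**5*(5*log(s) - 1)/25.
Then F(2) - F(1) = (64/25 - 64*log(2)/5) - (2/25) = 62/25 - 64*log(2)/5.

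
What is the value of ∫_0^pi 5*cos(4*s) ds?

0

An antiderivative is F(s) = 5*sin(4*s)/4.
Then F(pi) - F(0) = (0) - (0) = 0.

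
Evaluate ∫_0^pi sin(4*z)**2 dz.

Use the identity sin^2(4*z) = (1 - cos(8*z))/2.
An antiderivative is F(z) = z/2 - sin(8*z)/16.
Then F(pi) - F(0) = (pi/2) - (0) = pi/2.

pi/2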